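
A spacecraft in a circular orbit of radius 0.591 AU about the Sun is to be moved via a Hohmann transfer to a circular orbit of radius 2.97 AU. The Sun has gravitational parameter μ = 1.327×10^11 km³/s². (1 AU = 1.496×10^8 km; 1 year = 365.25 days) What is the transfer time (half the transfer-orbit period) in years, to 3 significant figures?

t = 1.19 years

In km: r₁ = 0.591 × 1.496×10^8 = 8.84136×10^7 km; r₂ = 2.97 × 1.496×10^8 = 4.44312×10^8 km.
The Hohmann ellipse has a_t = (r₁ + r₂)/2 = 2.663628×10^8 km.
By Kepler's third law the transfer-orbit period is T = 2π√(a_t³/μ), so t = T/2 = 3.749×10^7 s.
Converting: 3.749×10^7 s ÷ 3.15576×10^7 s/year (365.25 × 86400) = 1.19 years.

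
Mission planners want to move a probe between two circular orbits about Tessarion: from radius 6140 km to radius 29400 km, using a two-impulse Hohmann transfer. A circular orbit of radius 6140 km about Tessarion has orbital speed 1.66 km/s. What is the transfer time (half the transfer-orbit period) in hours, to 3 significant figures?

From the circular-orbit relation v² = μ/r at r = 6140 km: μ = v²r = (1.66)² × 6140 = 16919.4 km³/s².
Transfer-ellipse semi-major axis a_t = (r₁ + r₂)/2 = (6140 + 29400)/2 = 17770 km.
By Kepler's third law the transfer-orbit period is T = 2π√(a_t³/μ), so t = T/2 = 57210 s.
Converting: 57210 s ÷ 3600 s/hour = 15.9 hours.

t = 15.9 hours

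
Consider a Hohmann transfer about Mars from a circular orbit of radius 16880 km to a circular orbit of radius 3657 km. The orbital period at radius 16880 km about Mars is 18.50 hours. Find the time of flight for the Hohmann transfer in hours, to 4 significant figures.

t = 4.389 hours

From Kepler's third law T² = 4π²r³/μ at r = 16880 km, T = 18.50 hours = 18.50 × 3600 s = 66600 s: μ = 4π²r³/T² = 42808.4 km³/s².
Transfer-ellipse semi-major axis a_t = (r₁ + r₂)/2 = (16880 + 3657)/2 = 10268.5 km.
Half the transfer-orbit period gives t = π√(a_t³/μ) = 15800 s.
Converting: 15800 s ÷ 3600 s/hour = 4.389 hours.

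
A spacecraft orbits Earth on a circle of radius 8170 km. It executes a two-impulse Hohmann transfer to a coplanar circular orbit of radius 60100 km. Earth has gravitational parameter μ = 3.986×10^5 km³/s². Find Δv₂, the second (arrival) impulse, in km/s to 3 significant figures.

Δv₂ = 1.32 km/s

The Hohmann ellipse has a_t = (r₁ + r₂)/2 = 34135 km.
On the circular orbit at r = 60100 km, v_c = √(μ/r) = 2.575 km/s.
Transfer-orbit speed at the same r (vis-viva, a = a_t): v_t = √[μ(2/r − 1/a_t)] = 1.260 km/s.
Δv₂ = |v_t − v_c| = |1.260 − 2.575| = 1.315 km/s.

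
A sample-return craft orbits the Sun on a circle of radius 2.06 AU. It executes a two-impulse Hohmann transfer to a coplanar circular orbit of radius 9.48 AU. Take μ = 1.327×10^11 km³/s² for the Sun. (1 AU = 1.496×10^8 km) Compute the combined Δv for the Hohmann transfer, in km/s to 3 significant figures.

In km: r₁ = 2.06 × 1.496×10^8 = 3.08176×10^8 km; r₂ = 9.48 × 1.496×10^8 = 1.418208×10^9 km.
The Hohmann ellipse has a_t = (r₁ + r₂)/2 = 8.63192×10^8 km.
Circular speed at r₁: v₁ = √(μ/r₁) = √(1.327×10^11/3.08176×10^8) = 20.7509 km/s.
On the transfer ellipse at r₁, vis-viva equation gives v_p = √[μ(2/r₁ − 1/a_t)] = 26.5982 km/s.
First burn Δv₁ = |v_p − v₁| = 5.8473 km/s.
Circular speed at r₂: v₂ = √(μ/r₂) = 9.6731 km/s.
Transfer-orbit speed at r₂: v_a = √[μ(2/r₂ − 1/a_t)] = 5.7798 km/s.
Second burn Δv₂ = |v₂ − v_a| = 3.8933 km/s.
Δv = Δv₁ + Δv₂ = 5.8473 + 3.8933 = 9.741 km/s.

Δv = 9.74 km/s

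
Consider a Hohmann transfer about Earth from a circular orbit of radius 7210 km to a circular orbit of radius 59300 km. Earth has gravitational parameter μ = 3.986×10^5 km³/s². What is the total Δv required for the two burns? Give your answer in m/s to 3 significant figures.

Δv = 3880 m/s

The Hohmann ellipse has a_t = (r₁ + r₂)/2 = 33255 km.
At r₁ the circular-orbit speed is v₁ = √(μ/r₁) = 7.435 km/s.
Transfer-orbit speed at r₁ (vis-viva): v_p = √[μ(2/r₁ − 1/a_t)] = 9.929 km/s.
First burn Δv₁ = |v_p − v₁| = 2.494 km/s.
At r₂, v₂ = √(μ/r₂) = 2.5926 km/s.
Transfer-orbit speed at r₂: v_a = √[μ(2/r₂ − 1/a_t)] = 1.2072 km/s.
Second burn Δv₂ = |v₂ − v_a| = 1.385 km/s.
Δv = Δv₁ + Δv₂ = 2.494 + 1.385 = 3.879 km/s.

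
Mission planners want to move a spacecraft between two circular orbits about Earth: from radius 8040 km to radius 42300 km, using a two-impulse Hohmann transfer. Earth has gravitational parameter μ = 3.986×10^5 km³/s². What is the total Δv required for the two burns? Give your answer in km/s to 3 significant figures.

Transfer-ellipse semi-major axis a_t = (r₁ + r₂)/2 = (8040 + 42300)/2 = 25170 km.
Circular speed at r₁: v₁ = √(μ/r₁) = √(3.986×10^5/8040) = 7.041 km/s.
Transfer-orbit speed at r₁ (v² = μ(2/r − 1/a)): v_p = √[μ(2/r₁ − 1/a_t)] = 9.128 km/s.
First burn Δv₁ = |v_p − v₁| = 2.087 km/s.
At r₂, v₂ = √(μ/r₂) = 3.070 km/s.
Transfer-orbit speed at r₂: v_a = √[μ(2/r₂ − 1/a_t)] = 1.735 km/s.
Second burn Δv₂ = |v₂ − v_a| = 1.335 km/s.
Δv = Δv₁ + Δv₂ = 2.087 + 1.335 = 3.422 km/s.

Δv = 3.42 km/s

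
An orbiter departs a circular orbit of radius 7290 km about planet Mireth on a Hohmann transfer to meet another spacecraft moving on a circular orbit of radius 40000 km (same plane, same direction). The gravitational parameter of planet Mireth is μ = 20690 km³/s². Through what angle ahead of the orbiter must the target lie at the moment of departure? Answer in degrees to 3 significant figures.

φ = 98.2°

Semi-major axis of the transfer orbit: a_t = (7290 + 40000)/2 = 23645 km.
Transfer time t = π√(a_t³/μ) = 79410 s.
Target angular speed ω₂ = √(μ/r₂³) = 1.798×10^-5 rad/s.
Angle swept by the target during transfer: ω₂·t = 1.4278 rad = 81.81°.
The orbiter traverses 180° on the transfer ellipse, so the target must lead by 180° − 81.81° = 98.2°.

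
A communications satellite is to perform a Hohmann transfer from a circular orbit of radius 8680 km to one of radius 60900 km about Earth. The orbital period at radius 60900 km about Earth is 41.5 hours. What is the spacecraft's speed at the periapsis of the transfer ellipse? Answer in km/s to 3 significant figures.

v = 8.98 km/s

From Kepler's third law T² = 4π²r³/μ at r = 60900 km, T = 41.5 hours = 41.5 × 3600 s = 1.494×10^5 s: μ = 4π²r³/T² = 3.99494×10^5 km³/s².
The Hohmann ellipse has a_t = (r₁ + r₂)/2 = 34790 km.
At periapsis, r = 8680 km.
Applying v² = μ(2/r − 1/a_t): v = 8.976 km/s.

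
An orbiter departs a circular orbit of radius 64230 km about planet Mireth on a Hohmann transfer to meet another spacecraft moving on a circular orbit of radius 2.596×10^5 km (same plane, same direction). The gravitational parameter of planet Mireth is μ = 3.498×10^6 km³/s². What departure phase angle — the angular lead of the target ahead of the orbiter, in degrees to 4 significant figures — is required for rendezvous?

The Hohmann ellipse has a_t = (r₁ + r₂)/2 = 1.61915×10^5 km.
Transfer time t = π√(a_t³/μ) = 1.094386×10^5 s.
The target's mean motion on its circular orbit is ω₂ = √(μ/r₂³) = 1.414011×10^-5 rad/s.
Angle swept by the target during transfer: ω₂·t = 1.54747 rad = 88.66°.
The orbiter traverses 180° on the transfer ellipse, so the target must lead by 180° − 88.66° = 91.34°.

φ = 91.34°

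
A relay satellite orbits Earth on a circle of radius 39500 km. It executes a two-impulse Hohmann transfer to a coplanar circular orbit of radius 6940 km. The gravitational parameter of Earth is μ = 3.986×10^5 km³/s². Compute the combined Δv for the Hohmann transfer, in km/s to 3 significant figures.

Δv = 3.75 km/s

Semi-major axis of the transfer orbit: a_t = (39500 + 6940)/2 = 23220 km.
Circular speed at r₁: v₁ = √(μ/r₁) = √(3.986×10^5/39500) = 3.177 km/s.
Transfer-orbit speed at r₁ (v² = μ(2/r − 1/a)): v_a = √[μ(2/r₁ − 1/a_t)] = 1.737 km/s.
First burn Δv₁ = |v_a − v₁| = 1.440 km/s.
Circular speed at r₂: v₂ = √(μ/r₂) = 7.579 km/s.
Transfer-orbit speed at r₂: v_p = √[μ(2/r₂ − 1/a_t)] = 9.885 km/s.
Second burn Δv₂ = |v₂ − v_p| = 2.306 km/s.
Total Δv = Δv₁ + Δv₂ = 3.746 km/s.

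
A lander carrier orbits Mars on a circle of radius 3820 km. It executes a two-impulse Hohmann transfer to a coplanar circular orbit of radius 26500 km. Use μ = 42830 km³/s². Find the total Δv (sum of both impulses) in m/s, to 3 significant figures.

The Hohmann ellipse has a_t = (r₁ + r₂)/2 = 15160 km.
At r₁ the circular-orbit speed is v₁ = √(μ/r₁) = 3.348 km/s.
On the transfer ellipse at r₁, vis-viva equation gives v_p = √[μ(2/r₁ − 1/a_t)] = 4.427 km/s.
First burn Δv₁ = |v_p − v₁| = 1.079 km/s.
Circular speed at r₂: v₂ = √(μ/r₂) = 1.2713 km/s.
Transfer-orbit speed at r₂: v_a = √[μ(2/r₂ − 1/a_t)] = 0.63817 km/s.
Second burn Δv₂ = |v₂ − v_a| = 0.6331 km/s.
Δv = Δv₁ + Δv₂ = 1.079 + 0.6331 = 1.712 km/s.

Δv = 1710 m/s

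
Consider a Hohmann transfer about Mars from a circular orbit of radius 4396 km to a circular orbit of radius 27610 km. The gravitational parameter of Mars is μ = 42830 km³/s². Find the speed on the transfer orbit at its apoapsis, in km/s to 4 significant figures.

Semi-major axis of the transfer orbit: a_t = (4396 + 27610)/2 = 16003 km.
The apoapsis of the transfer ellipse is at r = 27610 km.
From the vis-viva equation, v = √[μ(2/r − 1/a_t)] = 0.6528 km/s.

v = 0.6528 km/s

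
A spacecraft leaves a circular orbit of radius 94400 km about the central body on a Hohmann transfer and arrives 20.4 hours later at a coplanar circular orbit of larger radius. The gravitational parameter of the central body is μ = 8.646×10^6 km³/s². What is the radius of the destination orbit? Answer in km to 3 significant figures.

r₂ = 2.41×10^5 km

Transfer time t = 20.4 hours = 73440 s, and t = π√(a_t³/μ).
So a_t = (μ t²/π²)^(1/3) = (8.646×10^6 × (73440)² / π²)^(1/3) = 1.6780×10^5 km.
Since a_t = (r₁ + r₂)/2, r₂ = 2a_t − r₁ = 2×1.6780×10^5 − 94400 = 2.412×10^5 km.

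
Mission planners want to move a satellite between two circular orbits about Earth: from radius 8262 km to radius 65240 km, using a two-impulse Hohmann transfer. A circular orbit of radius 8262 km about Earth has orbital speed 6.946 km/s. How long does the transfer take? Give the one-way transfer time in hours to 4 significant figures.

From the circular-orbit relation v² = μ/r at r = 8262 km: μ = v²r = (6.946)² × 8262 = 3.98616×10^5 km³/s².
Transfer-ellipse semi-major axis a_t = (r₁ + r₂)/2 = (8262 + 65240)/2 = 36751 km.
By Kepler's third law the transfer-orbit period is T = 2π√(a_t³/μ), so t = T/2 = 35057 s.
Converting: 35057 s ÷ 3600 s/hour = 9.738 hours.

t = 9.738 hours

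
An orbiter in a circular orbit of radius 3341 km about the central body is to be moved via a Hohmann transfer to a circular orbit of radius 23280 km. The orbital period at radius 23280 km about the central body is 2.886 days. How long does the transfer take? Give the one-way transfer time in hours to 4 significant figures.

t = 14.97 hours

From Kepler's third law T² = 4π²r³/μ at r = 23280 km, T = 2.886 days = 2.886 × 86400 s = 2.493504×10^5 s: μ = 4π²r³/T² = 8011.03 km³/s².
The Hohmann ellipse has a_t = (r₁ + r₂)/2 = 13310.5 km.
By Kepler's third law the transfer-orbit period is T = 2π√(a_t³/μ), so t = T/2 = 53900 s.
Converting: 53900 s ÷ 3600 s/hour = 14.97 hours.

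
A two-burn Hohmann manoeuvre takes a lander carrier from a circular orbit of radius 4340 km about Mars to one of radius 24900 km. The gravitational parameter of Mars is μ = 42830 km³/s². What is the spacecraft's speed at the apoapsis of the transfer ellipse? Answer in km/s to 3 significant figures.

v = 0.715 km/s

Semi-major axis of the transfer orbit: a_t = (4340 + 24900)/2 = 14620 km.
At apoapsis, r = 24900 km.
From the vis-viva equation, v = √[μ(2/r − 1/a_t)] = 0.7146 km/s.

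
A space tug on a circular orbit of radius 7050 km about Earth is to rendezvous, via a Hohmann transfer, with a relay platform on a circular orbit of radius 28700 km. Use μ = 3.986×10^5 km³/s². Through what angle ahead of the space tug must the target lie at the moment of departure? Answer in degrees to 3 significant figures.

Semi-major axis of the transfer orbit: a_t = (7050 + 28700)/2 = 17875 km.
The half-period of the transfer ellipse is t = π√(a_t³/μ) = 11891.87 s.
Target angular speed ω₂ = √(μ/r₂³) = 1.298512×10^-4 rad/s.
Angle swept by the target during transfer: ω₂·t = 1.54417 rad = 88.47°.
The space tug traverses 180° on the transfer ellipse, so the target must lead by 180° − 88.47° = 91.5°.

φ = 91.5°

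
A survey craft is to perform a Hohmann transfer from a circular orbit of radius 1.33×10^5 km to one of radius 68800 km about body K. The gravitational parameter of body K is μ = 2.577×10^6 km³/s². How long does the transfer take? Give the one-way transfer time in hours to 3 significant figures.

The Hohmann ellipse has a_t = (r₁ + r₂)/2 = 1.009×10^5 km.
By Kepler's third law the transfer-orbit period is T = 2π√(a_t³/μ), so t = T/2 = 62720 s.
Converting: 62720 s ÷ 3600 s/hour = 17.4 hours.

t = 17.4 hours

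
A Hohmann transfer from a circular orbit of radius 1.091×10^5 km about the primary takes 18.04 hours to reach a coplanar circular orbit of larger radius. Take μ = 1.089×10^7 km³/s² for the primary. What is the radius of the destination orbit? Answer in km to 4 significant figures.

r₂ = 2.248×10^5 km

Transfer time t = 18.04 hours = 64944 s, and t = π√(a_t³/μ).
So a_t = (μ t²/π²)^(1/3) = (1.089×10^7 × (64944)² / π²)^(1/3) = 1.6696×10^5 km.
Since a_t = (r₁ + r₂)/2, r₂ = 2a_t − r₁ = 2×1.6696×10^5 − 1.091×10^5 = 2.2482×10^5 km.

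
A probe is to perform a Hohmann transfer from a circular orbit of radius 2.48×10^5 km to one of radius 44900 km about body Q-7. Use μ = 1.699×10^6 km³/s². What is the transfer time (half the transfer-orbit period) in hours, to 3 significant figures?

t = 37.5 hours

The Hohmann ellipse has a_t = (r₁ + r₂)/2 = 1.4645×10^5 km.
By Kepler's third law the transfer-orbit period is T = 2π√(a_t³/μ), so t = T/2 = 1.351×10^5 s.
Converting: 1.351×10^5 s ÷ 3600 s/hour = 37.5 hours.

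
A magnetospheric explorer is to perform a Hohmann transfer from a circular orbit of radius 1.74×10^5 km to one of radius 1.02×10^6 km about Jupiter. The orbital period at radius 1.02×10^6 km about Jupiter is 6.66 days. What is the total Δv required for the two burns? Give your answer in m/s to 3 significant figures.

Δv = 13400 m/s

From Kepler's third law T² = 4π²r³/μ at r = 1.02×10^6 km, T = 6.66 days = 6.66 × 86400 s = 5.75424×10^5 s: μ = 4π²r³/T² = 1.26527×10^8 km³/s².
Transfer-ellipse semi-major axis a_t = (r₁ + r₂)/2 = (1.740×10^5 + 1.020×10^6)/2 = 5.970×10^5 km.
At r₁ the circular-orbit speed is v₁ = √(μ/r₁) = 26.966 km/s.
Transfer-orbit speed at r₁ (v² = μ(2/r − 1/a)): v_p = √[μ(2/r₁ − 1/a_t)] = 35.248 km/s.
First burn Δv₁ = |v_p − v₁| = 8.282 km/s.
Circular speed at r₂: v₂ = √(μ/r₂) = 11.138 km/s.
Transfer-orbit speed at r₂: v_a = √[μ(2/r₂ − 1/a_t)] = 6.0128 km/s.
Second burn Δv₂ = |v₂ − v_a| = 5.125 km/s.
Δv = Δv₁ + Δv₂ = 8.282 + 5.125 = 13.41 km/s.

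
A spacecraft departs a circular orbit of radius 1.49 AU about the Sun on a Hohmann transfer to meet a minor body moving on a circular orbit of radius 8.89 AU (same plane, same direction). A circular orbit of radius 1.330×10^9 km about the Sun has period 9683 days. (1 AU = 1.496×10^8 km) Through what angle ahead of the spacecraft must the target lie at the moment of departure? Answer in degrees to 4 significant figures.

From Kepler's third law T² = 4π²r³/μ at r = 1.330×10^9 km, T = 9683 days = 9683 × 86400 s = 8.366112×10^8 s: μ = 4π²r³/T² = 1.32699×10^11 km³/s².
In km: r₁ = 1.49 × 1.496×10^8 = 2.22904×10^8 km; r₂ = 8.89 × 1.496×10^8 = 1.329944×10^9 km.
The Hohmann ellipse has a_t = (r₁ + r₂)/2 = 7.76424×10^8 km.
Transfer time t = π√(a_t³/μ) = 1.8658×10^8 s.
The target's mean motion on its circular orbit is ω₂ = √(μ/r₂³) = 7.5108×10^-9 rad/s.
Angle swept by the target during transfer: ω₂·t = 1.4014 rad = 80.29°.
Arrival is 180° from departure on the ellipse, so φ = 180° − 80.29° = 99.71°.

φ = 99.71°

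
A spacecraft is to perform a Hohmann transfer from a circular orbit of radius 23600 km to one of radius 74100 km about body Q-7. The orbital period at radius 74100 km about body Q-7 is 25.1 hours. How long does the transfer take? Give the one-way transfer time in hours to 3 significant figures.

From Kepler's third law T² = 4π²r³/μ at r = 74100 km, T = 25.1 hours = 25.1 × 3600 s = 90360 s: μ = 4π²r³/T² = 1.96726×10^6 km³/s².
The Hohmann ellipse has a_t = (r₁ + r₂)/2 = 48850 km.
Half the transfer-orbit period gives t = π√(a_t³/μ) = 24180 s.
Converting: 24180 s ÷ 3600 s/hour = 6.72 hours.

t = 6.72 hours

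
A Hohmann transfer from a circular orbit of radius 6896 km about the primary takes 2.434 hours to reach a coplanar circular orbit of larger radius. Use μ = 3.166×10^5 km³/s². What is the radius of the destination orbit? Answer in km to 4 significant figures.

r₂ = 20110 km

Transfer time t = 2.434 hours = 8762.4 s, and t = π√(a_t³/μ).
So a_t = (μ t²/π²)^(1/3) = (3.166×10^5 × (8762.4)² / π²)^(1/3) = 13505 km.
Since a_t = (r₁ + r₂)/2, r₂ = 2a_t − r₁ = 2×13505 − 6896 = 20114 km.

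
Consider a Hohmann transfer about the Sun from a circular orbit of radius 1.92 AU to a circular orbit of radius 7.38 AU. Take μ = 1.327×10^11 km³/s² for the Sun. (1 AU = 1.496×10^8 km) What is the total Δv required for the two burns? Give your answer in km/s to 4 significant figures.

Δv = 9.503 km/s

In km: r₁ = 1.92 × 1.496×10^8 = 2.87232×10^8 km; r₂ = 7.38 × 1.496×10^8 = 1.104048×10^9 km.
Semi-major axis of the transfer orbit: a_t = (2.87232×10^8 + 1.104048×10^9)/2 = 6.9564×10^8 km.
At r₁ the circular-orbit speed is v₁ = √(μ/r₁) = 21.494 km/s.
On the transfer ellipse at r₁, vis-viva equation gives v_p = √[μ(2/r₁ − 1/a_t)] = 27.078 km/s.
First burn Δv₁ = |v_p − v₁| = 5.584 km/s.
At r₂, v₂ = √(μ/r₂) = 10.9633 km/s.
Transfer-orbit speed at r₂: v_a = √[μ(2/r₂ − 1/a_t)] = 7.04475 km/s.
Second burn Δv₂ = |v₂ − v_a| = 3.919 km/s.
Δv = Δv₁ + Δv₂ = 5.584 + 3.919 = 9.503 km/s.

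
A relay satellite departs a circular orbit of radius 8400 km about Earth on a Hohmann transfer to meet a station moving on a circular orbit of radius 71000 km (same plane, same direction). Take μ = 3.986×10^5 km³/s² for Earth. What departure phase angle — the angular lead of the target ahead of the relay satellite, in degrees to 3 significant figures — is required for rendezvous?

Semi-major axis of the transfer orbit: a_t = (8400 + 71000)/2 = 39700 km.
Transfer time t = π√(a_t³/μ) = 39361 s.
Target angular speed ω₂ = √(μ/r₂³) = 3.3372×10^-5 rad/s.
Angle swept by the target during transfer: ω₂·t = 1.3136 rad = 75.26°.
The relay satellite traverses 180° on the transfer ellipse, so the target must lead by 180° − 75.26° = 105°.

φ = 105°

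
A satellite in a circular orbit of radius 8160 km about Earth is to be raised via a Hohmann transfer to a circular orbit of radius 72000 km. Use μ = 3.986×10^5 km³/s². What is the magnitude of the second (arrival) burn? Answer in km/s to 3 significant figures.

Δv₂ = 1.29 km/s

Transfer-ellipse semi-major axis a_t = (r₁ + r₂)/2 = (8160 + 72000)/2 = 40080 km.
On the circular orbit at r = 72000 km, v_c = √(μ/r) = 2.353 km/s.
Vis-viva on the transfer ellipse at r = 72000 km gives v_t = √[μ(2/r − 1/a_t)] = 1.062 km/s.
Δv₂ = |v_t − v_c| = |1.062 − 2.353| = 1.291 km/s.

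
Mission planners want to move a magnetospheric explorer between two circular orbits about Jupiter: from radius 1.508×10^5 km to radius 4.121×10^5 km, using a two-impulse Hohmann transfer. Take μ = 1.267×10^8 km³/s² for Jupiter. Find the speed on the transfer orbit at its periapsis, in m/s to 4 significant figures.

v = 35070 m/s

Transfer-ellipse semi-major axis a_t = (r₁ + r₂)/2 = (1.508×10^5 + 4.121×10^5)/2 = 2.8145×10^5 km.
The periapsis of the transfer ellipse is at r = 1.508×10^5 km.
Applying v² = μ(2/r − 1/a_t): v = 35.07 km/s.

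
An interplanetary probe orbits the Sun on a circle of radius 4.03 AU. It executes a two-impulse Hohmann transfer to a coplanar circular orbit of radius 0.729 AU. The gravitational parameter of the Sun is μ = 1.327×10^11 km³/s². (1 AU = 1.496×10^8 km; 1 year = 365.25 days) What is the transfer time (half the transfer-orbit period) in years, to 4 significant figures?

t = 1.835 years

In km: r₁ = 4.03 × 1.496×10^8 = 6.02888×10^8 km; r₂ = 0.729 × 1.496×10^8 = 1.090584×10^8 km.
Semi-major axis of the transfer orbit: a_t = (6.02888×10^8 + 1.090584×10^8)/2 = 3.559732×10^8 km.
By Kepler's third law the transfer-orbit period is T = 2π√(a_t³/μ), so t = T/2 = 5.792×10^7 s.
Converting: 5.792×10^7 s ÷ 3.15576×10^7 s/year (365.25 × 86400) = 1.835 years.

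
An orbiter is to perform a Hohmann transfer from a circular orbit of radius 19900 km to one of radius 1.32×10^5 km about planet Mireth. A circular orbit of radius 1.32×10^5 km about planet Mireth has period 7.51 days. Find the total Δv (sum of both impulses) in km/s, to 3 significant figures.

Δv = 1.67 km/s

From Kepler's third law T² = 4π²r³/μ at r = 1.32×10^5 km, T = 7.51 days = 7.51 × 86400 s = 6.48864×10^5 s: μ = 4π²r³/T² = 2.15662×10^5 km³/s².
Transfer-ellipse semi-major axis a_t = (r₁ + r₂)/2 = (19900 + 1.320×10^5)/2 = 75950 km.
At r₁ the circular-orbit speed is v₁ = √(μ/r₁) = 3.292 km/s.
Transfer-orbit speed at r₁ (vis-viva): v_p = √[μ(2/r₁ − 1/a_t)] = 4.340 km/s.
First burn Δv₁ = |v_p − v₁| = 1.048 km/s.
Circular speed at r₂: v₂ = √(μ/r₂) = 1.2782 km/s.
Transfer-orbit speed at r₂: v_a = √[μ(2/r₂ − 1/a_t)] = 0.65428 km/s.
Second burn Δv₂ = |v₂ − v_a| = 0.6239 km/s.
Δv = Δv₁ + Δv₂ = 1.048 + 0.6239 = 1.672 km/s.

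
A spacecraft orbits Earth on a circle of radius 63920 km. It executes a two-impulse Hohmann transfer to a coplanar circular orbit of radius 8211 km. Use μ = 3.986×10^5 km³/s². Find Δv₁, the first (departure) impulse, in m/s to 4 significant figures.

Δv₁ = 1306 m/s

Semi-major axis of the transfer orbit: a_t = (63920 + 8211)/2 = 36065.5 km.
On the circular orbit at r = 63920 km, v_c = √(μ/r) = 2.4972 km/s.
Transfer-orbit speed at the same r (vis-viva, a = a_t): v_t = √[μ(2/r − 1/a_t)] = 1.1915 km/s.
Δv₁ = |v_t − v_c| = |1.1915 − 2.4972| = 1.306 km/s.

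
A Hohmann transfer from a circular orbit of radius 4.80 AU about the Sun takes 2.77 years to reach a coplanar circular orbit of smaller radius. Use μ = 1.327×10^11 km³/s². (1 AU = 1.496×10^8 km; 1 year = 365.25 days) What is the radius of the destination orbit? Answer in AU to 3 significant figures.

r₂ = 1.46 AU

In km: r₁ = 4.80 × 1.496×10^8 = 7.1808×10^8 km.
Transfer time t = 2.77 years × 365.25 × 86400 s = 8.7414552×10^7 s, and t = π√(a_t³/μ).
So a_t = (μ t²/π²)^(1/3) = (1.327×10^11 × (8.7414552×10^7)² / π²)^(1/3) = 4.6836×10^8 km.
Since a_t = (r₁ + r₂)/2, r₂ = 2a_t − r₁ = 2×4.6836×10^8 − 7.1808×10^8 = 2.1864×10^8 km.
In AU: r₂ = 2.1864×10^8 / 1.496×10^8 = 1.46 AU.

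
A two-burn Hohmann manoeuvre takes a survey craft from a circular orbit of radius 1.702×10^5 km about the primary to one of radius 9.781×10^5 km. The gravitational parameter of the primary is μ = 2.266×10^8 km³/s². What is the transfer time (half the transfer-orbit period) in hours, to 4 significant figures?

t = 25.22 hours

Transfer-ellipse semi-major axis a_t = (r₁ + r₂)/2 = (1.702×10^5 + 9.781×10^5)/2 = 5.7415×10^5 km.
By Kepler's third law the transfer-orbit period is T = 2π√(a_t³/μ), so t = T/2 = 90790 s.
Converting: 90790 s ÷ 3600 s/hour = 25.22 hours.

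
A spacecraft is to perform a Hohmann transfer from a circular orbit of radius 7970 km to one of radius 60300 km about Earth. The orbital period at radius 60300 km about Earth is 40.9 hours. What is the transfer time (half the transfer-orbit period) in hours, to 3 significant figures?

From Kepler's third law T² = 4π²r³/μ at r = 60300 km, T = 40.9 hours = 40.9 × 3600 s = 1.4724×10^5 s: μ = 4π²r³/T² = 3.99264×10^5 km³/s².
Transfer-ellipse semi-major axis a_t = (r₁ + r₂)/2 = (7970 + 60300)/2 = 34135 km.
Half the transfer-orbit period gives t = π√(a_t³/μ) = 31360 s.
Converting: 31360 s ÷ 3600 s/hour = 8.71 hours.

t = 8.71 hours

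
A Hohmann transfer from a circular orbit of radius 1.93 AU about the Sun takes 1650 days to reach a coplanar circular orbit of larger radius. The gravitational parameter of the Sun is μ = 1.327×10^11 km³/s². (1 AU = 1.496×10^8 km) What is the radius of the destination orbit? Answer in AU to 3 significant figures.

r₂ = 6.75 AU

In km: r₁ = 1.93 × 1.496×10^8 = 2.88728×10^8 km.
Transfer time t = 1650 days = 1.4256×10^8 s, and t = π√(a_t³/μ).
So a_t = (μ t²/π²)^(1/3) = (1.327×10^11 × (1.4256×10^8)² / π²)^(1/3) = 6.4892×10^8 km.
Since a_t = (r₁ + r₂)/2, r₂ = 2a_t − r₁ = 2×6.4892×10^8 − 2.88728×10^8 = 1.009112×10^9 km.
In AU: r₂ = 1.009112×10^9 / 1.496×10^8 = 6.75 AU.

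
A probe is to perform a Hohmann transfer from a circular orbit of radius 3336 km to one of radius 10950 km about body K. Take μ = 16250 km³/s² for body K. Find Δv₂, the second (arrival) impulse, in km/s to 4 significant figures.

Semi-major axis of the transfer orbit: a_t = (3336 + 10950)/2 = 7143 km.
On the circular orbit at r = 10950 km, v_c = √(μ/r) = 1.2182 km/s.
Transfer-orbit speed at the same r (vis-viva, a = a_t): v_t = √[μ(2/r − 1/a_t)] = 0.83252 km/s.
Δv₂ = |v_t − v_c| = |0.83252 − 1.2182| = 0.3857 km/s.

Δv₂ = 0.3857 km/s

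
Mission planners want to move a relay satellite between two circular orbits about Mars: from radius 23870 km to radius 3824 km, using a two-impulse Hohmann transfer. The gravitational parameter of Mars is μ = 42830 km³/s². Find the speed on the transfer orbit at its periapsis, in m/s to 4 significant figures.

The Hohmann ellipse has a_t = (r₁ + r₂)/2 = 13847 km.
The periapsis of the transfer ellipse is at r = 3824 km.
From the vis-viva equation, v = √[μ(2/r − 1/a_t)] = 4.394 km/s.

v = 4394 m/s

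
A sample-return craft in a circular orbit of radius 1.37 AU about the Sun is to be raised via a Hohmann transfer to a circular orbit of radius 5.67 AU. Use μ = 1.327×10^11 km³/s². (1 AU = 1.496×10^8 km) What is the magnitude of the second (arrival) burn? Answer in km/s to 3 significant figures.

In km: r₁ = 1.37 × 1.496×10^8 = 2.04952×10^8 km; r₂ = 5.67 × 1.496×10^8 = 8.48232×10^8 km.
Transfer-ellipse semi-major axis a_t = (r₁ + r₂)/2 = (2.04952×10^8 + 8.48232×10^8)/2 = 5.26592×10^8 km.
On the circular orbit at r = 8.48232×10^8 km, v_c = √(μ/r) = 12.508 km/s.
Transfer-orbit speed at the same r (vis-viva, a = a_t): v_t = √[μ(2/r − 1/a_t)] = 7.8031 km/s.
Δv₂ = |v_t − v_c| = |7.8031 − 12.508| = 4.705 km/s.

Δv₂ = 4.70 km/s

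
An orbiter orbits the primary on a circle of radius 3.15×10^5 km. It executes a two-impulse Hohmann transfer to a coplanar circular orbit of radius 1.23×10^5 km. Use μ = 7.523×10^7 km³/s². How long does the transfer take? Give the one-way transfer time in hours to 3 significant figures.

t = 10.3 hours

The Hohmann ellipse has a_t = (r₁ + r₂)/2 = 2.190×10^5 km.
By Kepler's third law the transfer-orbit period is T = 2π√(a_t³/μ), so t = T/2 = 37120 s.
Converting: 37120 s ÷ 3600 s/hour = 10.3 hours.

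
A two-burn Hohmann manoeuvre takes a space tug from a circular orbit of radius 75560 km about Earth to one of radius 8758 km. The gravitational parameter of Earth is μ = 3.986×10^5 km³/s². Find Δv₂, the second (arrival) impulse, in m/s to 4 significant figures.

Δv₂ = 2285 m/s

The Hohmann ellipse has a_t = (r₁ + r₂)/2 = 42159 km.
Circular speed at r = 8758 km: v_c = √(μ/r) = 6.7463 km/s.
Transfer-orbit speed at the same r (vis-viva, a = a_t): v_t = √[μ(2/r − 1/a_t)] = 9.0316 km/s.
Δv₂ = |v_t − v_c| = |9.0316 − 6.7463| = 2.285 km/s.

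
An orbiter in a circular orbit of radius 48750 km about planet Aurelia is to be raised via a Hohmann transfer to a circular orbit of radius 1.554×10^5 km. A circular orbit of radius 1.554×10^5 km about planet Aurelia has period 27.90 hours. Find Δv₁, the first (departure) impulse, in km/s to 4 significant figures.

Δv₁ = 4.059 km/s

From Kepler's third law T² = 4π²r³/μ at r = 1.554×10^5 km, T = 27.90 hours = 27.90 × 3600 s = 1.0044×10^5 s: μ = 4π²r³/T² = 1.46859×10^7 km³/s².
Transfer-ellipse semi-major axis a_t = (r₁ + r₂)/2 = (48750 + 1.554×10^5)/2 = 1.02075×10^5 km.
On the circular orbit at r = 48750 km, v_c = √(μ/r) = 17.3565 km/s.
Transfer-orbit speed at the same r (vis-viva, a = a_t): v_t = √[μ(2/r − 1/a_t)] = 21.4155 km/s.
Δv₁ = |v_t − v_c| = |21.4155 − 17.3565| = 4.059 km/s.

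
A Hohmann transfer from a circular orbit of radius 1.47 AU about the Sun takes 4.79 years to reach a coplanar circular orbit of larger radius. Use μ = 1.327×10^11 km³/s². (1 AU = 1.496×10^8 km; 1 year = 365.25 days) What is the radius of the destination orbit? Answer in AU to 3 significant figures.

r₂ = 7.55 AU

In km: r₁ = 1.47 × 1.496×10^8 = 2.19912×10^8 km.
Transfer time t = 4.79 years × 365.25 × 86400 s = 1.51160904×10^8 s, and t = π√(a_t³/μ).
So a_t = (μ t²/π²)^(1/3) = (1.327×10^11 × (1.51160904×10^8)² / π²)^(1/3) = 6.7476×10^8 km.
Since a_t = (r₁ + r₂)/2, r₂ = 2a_t − r₁ = 2×6.7476×10^8 − 2.19912×10^8 = 1.129608×10^9 km.
In AU: r₂ = 1.129608×10^9 / 1.496×10^8 = 7.55 AU.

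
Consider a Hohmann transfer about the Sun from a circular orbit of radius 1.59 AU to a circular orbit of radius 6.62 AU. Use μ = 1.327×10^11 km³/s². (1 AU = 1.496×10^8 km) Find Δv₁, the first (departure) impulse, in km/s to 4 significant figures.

Δv₁ = 6.375 km/s

In km: r₁ = 1.59 × 1.496×10^8 = 2.37864×10^8 km; r₂ = 6.62 × 1.496×10^8 = 9.90352×10^8 km.
The Hohmann ellipse has a_t = (r₁ + r₂)/2 = 6.14108×10^8 km.
On the circular orbit at r = 2.37864×10^8 km, v_c = √(μ/r) = 23.620 km/s.
Transfer-orbit speed at the same r (vis-viva, a = a_t): v_t = √[μ(2/r − 1/a_t)] = 29.995 km/s.
Δv₁ = |v_t − v_c| = |29.995 − 23.620| = 6.375 km/s.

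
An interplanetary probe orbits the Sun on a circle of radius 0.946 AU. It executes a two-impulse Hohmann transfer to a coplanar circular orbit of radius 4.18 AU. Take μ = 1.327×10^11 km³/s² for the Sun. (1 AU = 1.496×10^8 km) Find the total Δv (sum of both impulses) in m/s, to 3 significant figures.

In km: r₁ = 0.946 × 1.496×10^8 = 1.415216×10^8 km; r₂ = 4.18 × 1.496×10^8 = 6.25328×10^8 km.
Transfer-ellipse semi-major axis a_t = (r₁ + r₂)/2 = (1.415216×10^8 + 6.25328×10^8)/2 = 3.834248×10^8 km.
Circular speed at r₁: v₁ = √(μ/r₁) = √(1.327×10^11/1.415216×10^8) = 30.6213 km/s.
On the transfer ellipse at r₁, v² = μ(2/r − 1/a) gives v_p = √[μ(2/r₁ − 1/a_t)] = 39.1055 km/s.
First burn Δv₁ = |v_p − v₁| = 8.484 km/s.
At r₂, v₂ = √(μ/r₂) = 14.567 km/s.
Transfer-orbit speed at r₂: v_a = √[μ(2/r₂ − 1/a_t)] = 8.8502 km/s.
Second burn Δv₂ = |v₂ − v_a| = 5.717 km/s.
Δv = Δv₁ + Δv₂ = 8.484 + 5.717 = 14.20 km/s.

Δv = 14200 m/s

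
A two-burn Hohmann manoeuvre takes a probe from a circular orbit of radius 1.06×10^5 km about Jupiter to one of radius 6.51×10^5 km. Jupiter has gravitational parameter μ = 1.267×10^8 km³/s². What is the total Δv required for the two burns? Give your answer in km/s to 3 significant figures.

Δv = 17.3 km/s

Semi-major axis of the transfer orbit: a_t = (1.060×10^5 + 6.510×10^5)/2 = 3.785×10^5 km.
At r₁ the circular-orbit speed is v₁ = √(μ/r₁) = 34.57 km/s.
Transfer-orbit speed at r₁ (vis-viva equation): v_p = √[μ(2/r₁ − 1/a_t)] = 45.34 km/s.
First burn Δv₁ = |v_p − v₁| = 10.77 km/s.
At r₂, v₂ = √(μ/r₂) = 13.951 km/s.
Transfer-orbit speed at r₂: v_a = √[μ(2/r₂ − 1/a_t)] = 7.3827 km/s.
Second burn Δv₂ = |v₂ − v_a| = 6.568 km/s.
Total Δv = Δv₁ + Δv₂ = 17.34 km/s.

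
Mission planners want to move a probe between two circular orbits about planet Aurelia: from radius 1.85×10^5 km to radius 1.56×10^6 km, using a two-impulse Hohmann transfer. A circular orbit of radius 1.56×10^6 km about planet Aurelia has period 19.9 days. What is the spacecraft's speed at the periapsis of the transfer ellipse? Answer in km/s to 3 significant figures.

v = 22.1 km/s

From Kepler's third law T² = 4π²r³/μ at r = 1.56×10^6 km, T = 19.9 days = 19.9 × 86400 s = 1.71936×10^6 s: μ = 4π²r³/T² = 5.06991×10^7 km³/s².
Semi-major axis of the transfer orbit: a_t = (1.850×10^5 + 1.560×10^6)/2 = 8.725×10^5 km.
At periapsis, r = 1.850×10^5 km.
Vis-viva: v = √[μ(2/r − 1/a_t)] = √[5.06991×10^7 × (2/1.850×10^5 − 1/8.725×10^5)] = 22.14 km/s.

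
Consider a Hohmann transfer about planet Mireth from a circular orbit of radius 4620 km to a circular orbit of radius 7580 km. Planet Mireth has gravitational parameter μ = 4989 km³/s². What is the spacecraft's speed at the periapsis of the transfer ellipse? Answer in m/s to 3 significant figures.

v = 1160 m/s

Semi-major axis of the transfer orbit: a_t = (4620 + 7580)/2 = 6100 km.
At periapsis, r = 4620 km.
Vis-viva: v = √[μ(2/r − 1/a_t)] = √[4989 × (2/4620 − 1/6100)] = 1.158 km/s.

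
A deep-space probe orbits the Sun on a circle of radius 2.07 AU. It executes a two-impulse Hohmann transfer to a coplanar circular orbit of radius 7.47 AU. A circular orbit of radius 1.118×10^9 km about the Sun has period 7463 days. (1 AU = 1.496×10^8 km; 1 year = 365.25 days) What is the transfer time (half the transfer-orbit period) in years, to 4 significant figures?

From Kepler's third law T² = 4π²r³/μ at r = 1.118×10^9 km, T = 7463 days = 7463 × 86400 s = 6.448032×10^8 s: μ = 4π²r³/T² = 1.32688×10^11 km³/s².
In km: r₁ = 2.07 × 1.496×10^8 = 3.09672×10^8 km; r₂ = 7.47 × 1.496×10^8 = 1.117512×10^9 km.
Semi-major axis of the transfer orbit: a_t = (3.09672×10^8 + 1.117512×10^9)/2 = 7.13592×10^8 km.
By Kepler's third law the transfer-orbit period is T = 2π√(a_t³/μ), so t = T/2 = 1.644×10^8 s.
Converting: 1.644×10^8 s ÷ 3.15576×10^7 s/year (365.25 × 86400) = 5.210 years.

t = 5.210 years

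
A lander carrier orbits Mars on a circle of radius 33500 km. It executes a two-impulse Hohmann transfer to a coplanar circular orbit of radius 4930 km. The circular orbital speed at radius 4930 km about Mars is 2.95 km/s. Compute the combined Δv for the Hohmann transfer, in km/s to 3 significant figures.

Δv = 1.50 km/s

From the circular-orbit relation v² = μ/r at r = 4930 km: μ = v²r = (2.95)² × 4930 = 42903.3 km³/s².
The Hohmann ellipse has a_t = (r₁ + r₂)/2 = 19215 km.
At r₁ the circular-orbit speed is v₁ = √(μ/r₁) = 1.1317 km/s.
Transfer-orbit speed at r₁ (vis-viva): v_a = √[μ(2/r₁ − 1/a_t)] = 0.57323 km/s.
First burn Δv₁ = |v_a − v₁| = 0.5585 km/s.
Circular speed at r₂: v₂ = √(μ/r₂) = 2.9500 km/s.
Transfer-orbit speed at r₂: v_p = √[μ(2/r₂ − 1/a_t)] = 3.8952 km/s.
Second burn Δv₂ = |v₂ − v_p| = 0.9452 km/s.
Δv = Δv₁ + Δv₂ = 0.5585 + 0.9452 = 1.504 km/s.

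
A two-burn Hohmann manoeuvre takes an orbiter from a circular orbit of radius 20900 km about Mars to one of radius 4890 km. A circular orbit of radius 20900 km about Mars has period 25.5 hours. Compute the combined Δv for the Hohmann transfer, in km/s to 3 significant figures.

From Kepler's third law T² = 4π²r³/μ at r = 20900 km, T = 25.5 hours = 25.5 × 3600 s = 91800 s: μ = 4π²r³/T² = 42767.4 km³/s².
Transfer-ellipse semi-major axis a_t = (r₁ + r₂)/2 = (20900 + 4890)/2 = 12895 km.
At r₁ the circular-orbit speed is v₁ = √(μ/r₁) = 1.4305 km/s.
On the transfer ellipse at r₁, vis-viva gives v_a = √[μ(2/r₁ − 1/a_t)] = 0.88090 km/s.
First burn Δv₁ = |v_a − v₁| = 0.5496 km/s.
Circular speed at r₂: v₂ = √(μ/r₂) = 2.9573 km/s.
Transfer-orbit speed at r₂: v_p = √[μ(2/r₂ − 1/a_t)] = 3.7650 km/s.
Second burn Δv₂ = |v₂ − v_p| = 0.8077 km/s.
Δv = Δv₁ + Δv₂ = 0.5496 + 0.8077 = 1.357 km/s.

Δv = 1.36 km/s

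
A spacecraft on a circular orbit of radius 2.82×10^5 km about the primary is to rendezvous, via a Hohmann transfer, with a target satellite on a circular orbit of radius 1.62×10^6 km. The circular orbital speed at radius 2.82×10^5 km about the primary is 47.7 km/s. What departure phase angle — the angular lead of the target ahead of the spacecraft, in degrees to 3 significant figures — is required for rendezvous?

φ = 99.0°

From the circular-orbit relation v² = μ/r at r = 2.82×10^5 km: μ = v²r = (47.7)² × 2.82×10^5 = 6.41632×10^8 km³/s².
Transfer-ellipse semi-major axis a_t = (r₁ + r₂)/2 = (2.820×10^5 + 1.620×10^6)/2 = 9.510×10^5 km.
The half-period of the transfer ellipse is t = π√(a_t³/μ) = 1.1502×10^5 s.
Target angular speed ω₂ = √(μ/r₂³) = 1.2285×10^-5 rad/s.
Angle swept by the target during transfer: ω₂·t = 1.413 rad = 80.96°.
The spacecraft traverses 180° on the transfer ellipse, so the target must lead by 180° − 80.96° = 99.0°.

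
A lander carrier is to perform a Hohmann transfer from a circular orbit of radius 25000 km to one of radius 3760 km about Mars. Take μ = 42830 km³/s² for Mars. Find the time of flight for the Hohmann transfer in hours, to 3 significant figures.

t = 7.27 hours

Semi-major axis of the transfer orbit: a_t = (25000 + 3760)/2 = 14380 km.
By Kepler's third law the transfer-orbit period is T = 2π√(a_t³/μ), so t = T/2 = 26180 s.
Converting: 26180 s ÷ 3600 s/hour = 7.27 hours.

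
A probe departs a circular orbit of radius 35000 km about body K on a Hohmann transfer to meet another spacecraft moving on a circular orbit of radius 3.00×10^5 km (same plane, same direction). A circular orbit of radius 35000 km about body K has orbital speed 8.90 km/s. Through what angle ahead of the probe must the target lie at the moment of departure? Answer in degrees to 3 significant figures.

From the circular-orbit relation v² = μ/r at r = 35000 km: μ = v²r = (8.90)² × 35000 = 2.77235×10^6 km³/s².
Transfer-ellipse semi-major axis a_t = (r₁ + r₂)/2 = (35000 + 3.000×10^5)/2 = 1.675×10^5 km.
The half-period of the transfer ellipse is t = π√(a_t³/μ) = 1.29345×10^5 s.
Target angular speed ω₂ = √(μ/r₂³) = 1.01331×10^-5 rad/s.
Angle swept by the target during transfer: ω₂·t = 1.3107 rad = 75.10°.
The probe traverses 180° on the transfer ellipse, so the target must lead by 180° − 75.10° = 105°.

φ = 105°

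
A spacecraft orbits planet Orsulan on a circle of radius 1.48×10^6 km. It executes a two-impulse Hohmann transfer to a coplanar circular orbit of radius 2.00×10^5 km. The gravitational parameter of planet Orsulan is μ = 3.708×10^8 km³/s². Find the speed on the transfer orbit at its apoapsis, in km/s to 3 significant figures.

The Hohmann ellipse has a_t = (r₁ + r₂)/2 = 8.400×10^5 km.
At apoapsis, r = 1.480×10^6 km.
From the vis-viva equation, v = √[μ(2/r − 1/a_t)] = 7.724 km/s.

v = 7.72 km/s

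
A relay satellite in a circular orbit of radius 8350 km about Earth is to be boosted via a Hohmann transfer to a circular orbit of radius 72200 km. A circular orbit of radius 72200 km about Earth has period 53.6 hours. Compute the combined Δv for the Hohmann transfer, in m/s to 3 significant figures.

Δv = 3620 m/s

From Kepler's third law T² = 4π²r³/μ at r = 72200 km, T = 53.6 hours = 53.6 × 3600 s = 1.9296×10^5 s: μ = 4π²r³/T² = 3.99059×10^5 km³/s².
Transfer-ellipse semi-major axis a_t = (r₁ + r₂)/2 = (8350 + 72200)/2 = 40275 km.
At r₁ the circular-orbit speed is v₁ = √(μ/r₁) = 6.91314 km/s.
On the transfer ellipse at r₁, v² = μ(2/r − 1/a) gives v_p = √[μ(2/r₁ − 1/a_t)] = 9.25606 km/s.
First burn Δv₁ = |v_p − v₁| = 2.3429 km/s.
At r₂, v₂ = √(μ/r₂) = 2.3510 km/s.
Transfer-orbit speed at r₂: v_a = √[μ(2/r₂ − 1/a_t)] = 1.0705 km/s.
Second burn Δv₂ = |v₂ − v_a| = 1.2805 km/s.
Δv = Δv₁ + Δv₂ = 2.3429 + 1.2805 = 3.623 km/s.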